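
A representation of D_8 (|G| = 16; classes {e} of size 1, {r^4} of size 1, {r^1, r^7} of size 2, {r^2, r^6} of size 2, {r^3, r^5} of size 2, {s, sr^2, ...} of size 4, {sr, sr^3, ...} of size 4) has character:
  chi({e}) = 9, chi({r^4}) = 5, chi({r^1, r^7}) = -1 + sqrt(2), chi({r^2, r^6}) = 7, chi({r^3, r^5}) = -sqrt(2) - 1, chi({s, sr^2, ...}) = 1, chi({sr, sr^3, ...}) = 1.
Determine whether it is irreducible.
Not irreducible (reducible): <chi, chi> = 14 > 1.

Working: <chi, chi> = (1/|G|) sum_C |C| * |chi(C)|^2 = (1/16)[1*|9|^2 + 1*|5|^2 + 2*|-1 + sqrt(2)|^2 + 2*|7|^2 + 2*|-sqrt(2) - 1|^2 + 4*|1|^2 + 4*|1|^2]
  = (1/16)[(81) + (25) + (6 - 4*sqrt(2)) + (98) + (4*sqrt(2) + 6) + (4) + (4)] = 224/16 = 14.
A character is irreducible iff <chi, chi> = 1, so this representation is reducible.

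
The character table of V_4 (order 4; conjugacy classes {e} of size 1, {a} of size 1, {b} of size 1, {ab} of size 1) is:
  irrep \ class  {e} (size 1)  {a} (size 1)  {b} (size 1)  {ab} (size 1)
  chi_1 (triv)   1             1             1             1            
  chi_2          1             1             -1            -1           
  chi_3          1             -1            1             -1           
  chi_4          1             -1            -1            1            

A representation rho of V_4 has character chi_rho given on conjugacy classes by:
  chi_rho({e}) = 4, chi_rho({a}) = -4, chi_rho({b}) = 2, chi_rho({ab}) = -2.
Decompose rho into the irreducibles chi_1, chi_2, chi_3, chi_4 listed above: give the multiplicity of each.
Multiplicities: chi_1: 0, chi_2: 0, chi_3: 3, chi_4: 1.

Reasoning: Use <chi_rho, chi> = (1/|G|) sum_C |C| * chi_rho(C) * conj(chi(C)) with |G| = 4 for each irreducible chi in the table:
  <chi_rho, chi_1> = (1/4)[1*(4)*conj(1) + 1*(-4)*conj(1) + 1*(2)*conj(1) + 1*(-2)*conj(1)]
      = (1/4)[(4) + (-4) + (2) + (-2)] = 0/4 = 0
  <chi_rho, chi_2> = (1/4)[1*(4)*conj(1) + 1*(-4)*conj(1) + 1*(2)*conj(-1) + 1*(-2)*conj(-1)]
      = (1/4)[(4) + (-4) + (-2) + (2)] = 0/4 = 0
  <chi_rho, chi_3> = (1/4)[1*(4)*conj(1) + 1*(-4)*conj(-1) + 1*(2)*conj(1) + 1*(-2)*conj(-1)]
      = (1/4)[(4) + (4) + (2) + (2)] = 12/4 = 3
  <chi_rho, chi_4> = (1/4)[1*(4)*conj(1) + 1*(-4)*conj(-1) + 1*(2)*conj(-1) + 1*(-2)*conj(1)]
      = (1/4)[(4) + (4) + (-2) + (-2)] = 4/4 = 1
Dimension check: dim(rho) = sum (mult * dim) = 0*1 + 0*1 + 3*1 + 1*1 = 4 = chi_rho(e) = 4.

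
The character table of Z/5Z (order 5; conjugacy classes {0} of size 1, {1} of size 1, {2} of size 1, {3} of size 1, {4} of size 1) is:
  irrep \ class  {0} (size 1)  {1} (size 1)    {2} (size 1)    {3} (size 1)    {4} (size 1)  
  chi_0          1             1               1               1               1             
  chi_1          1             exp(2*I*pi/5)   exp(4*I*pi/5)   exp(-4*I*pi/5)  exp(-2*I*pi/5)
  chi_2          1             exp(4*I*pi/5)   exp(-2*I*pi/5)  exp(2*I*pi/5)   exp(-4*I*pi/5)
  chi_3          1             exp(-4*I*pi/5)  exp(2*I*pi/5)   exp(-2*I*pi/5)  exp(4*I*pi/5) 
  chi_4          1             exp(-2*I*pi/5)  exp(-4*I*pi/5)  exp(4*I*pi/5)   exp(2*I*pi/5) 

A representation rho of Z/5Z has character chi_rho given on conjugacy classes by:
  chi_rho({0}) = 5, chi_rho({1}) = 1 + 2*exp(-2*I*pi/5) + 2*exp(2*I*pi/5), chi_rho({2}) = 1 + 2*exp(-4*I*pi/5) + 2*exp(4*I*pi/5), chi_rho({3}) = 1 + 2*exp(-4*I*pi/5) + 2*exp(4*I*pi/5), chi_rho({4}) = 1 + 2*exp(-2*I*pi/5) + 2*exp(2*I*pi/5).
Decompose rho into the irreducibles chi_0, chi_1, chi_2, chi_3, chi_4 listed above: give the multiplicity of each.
Multiplicities: chi_0: 1, chi_1: 2, chi_2: 0, chi_3: 0, chi_4: 2.

Explanation: Use <chi_rho, chi> = (1/|G|) sum_C |C| * chi_rho(C) * conj(chi(C)) with |G| = 5 for each irreducible chi in the table:
  <chi_rho, chi_0> = (1/5)[1*(5)*conj(1) + 1*(1 + 2*exp(-2*I*pi/5) + 2*exp(2*I*pi/5))*conj(1) + 1*(1 + 2*exp(-4*I*pi/5) + 2*exp(4*I*pi/5))*conj(1) + 1*(1 + 2*exp(-4*I*pi/5) + 2*exp(4*I*pi/5))*conj(1) + 1*(1 + 2*exp(-2*I*pi/5) + 2*exp(2*I*pi/5))*conj(1)]
      = (1/5)[(5) + (1 + 2*exp(-2*I*pi/5) + 2*exp(2*I*pi/5)) + (1 + 2*exp(-4*I*pi/5) + 2*exp(4*I*pi/5)) + (1 + 2*exp(-4*I*pi/5) + 2*exp(4*I*pi/5)) + (1 + 2*exp(-2*I*pi/5) + 2*exp(2*I*pi/5))] = 5/5 = 1
  <chi_rho, chi_1> = (1/5)[1*(5)*conj(1) + 1*(1 + 2*exp(-2*I*pi/5) + 2*exp(2*I*pi/5))*conj(exp(2*I*pi/5)) + 1*(1 + 2*exp(-4*I*pi/5) + 2*exp(4*I*pi/5))*conj(exp(4*I*pi/5)) + 1*(1 + 2*exp(-4*I*pi/5) + 2*exp(4*I*pi/5))*conj(exp(-4*I*pi/5)) + 1*(1 + 2*exp(-2*I*pi/5) + 2*exp(2*I*pi/5))*conj(exp(-2*I*pi/5))]
      = (1/5)[(5) + (2 + 2*exp(-4*I*pi/5) + exp(-2*I*pi/5)) + (2 + exp(-4*I*pi/5) + 2*exp(2*I*pi/5)) + (2 + 2*exp(-2*I*pi/5) + exp(4*I*pi/5)) + (2 + exp(2*I*pi/5) + 2*exp(4*I*pi/5))] = 10/5 = 2
  <chi_rho, chi_2> = (1/5)[1*(5)*conj(1) + 1*(1 + 2*exp(-2*I*pi/5) + 2*exp(2*I*pi/5))*conj(exp(4*I*pi/5)) + 1*(1 + 2*exp(-4*I*pi/5) + 2*exp(4*I*pi/5))*conj(exp(-2*I*pi/5)) + 1*(1 + 2*exp(-4*I*pi/5) + 2*exp(4*I*pi/5))*conj(exp(2*I*pi/5)) + 1*(1 + 2*exp(-2*I*pi/5) + 2*exp(2*I*pi/5))*conj(exp(-4*I*pi/5))]
      = (1/5)[(5) + (2*exp(-2*I*pi/5) + exp(-4*I*pi/5) + 2*exp(4*I*pi/5)) + (2*exp(-2*I*pi/5) + 2*exp(-4*I*pi/5) + exp(2*I*pi/5)) + (exp(-2*I*pi/5) + 2*exp(4*I*pi/5) + 2*exp(2*I*pi/5)) + (2*exp(-4*I*pi/5) + exp(4*I*pi/5) + 2*exp(2*I*pi/5))] = 0/5 = 0
  <chi_rho, chi_3> = (1/5)[1*(5)*conj(1) + 1*(1 + 2*exp(-2*I*pi/5) + 2*exp(2*I*pi/5))*conj(exp(-4*I*pi/5)) + 1*(1 + 2*exp(-4*I*pi/5) + 2*exp(4*I*pi/5))*conj(exp(2*I*pi/5)) + 1*(1 + 2*exp(-4*I*pi/5) + 2*exp(4*I*pi/5))*conj(exp(-2*I*pi/5)) + 1*(1 + 2*exp(-2*I*pi/5) + 2*exp(2*I*pi/5))*conj(exp(4*I*pi/5))]
      = (1/5)[(5) + (2*exp(-4*I*pi/5) + exp(4*I*pi/5) + 2*exp(2*I*pi/5)) + (exp(-2*I*pi/5) + 2*exp(4*I*pi/5) + 2*exp(2*I*pi/5)) + (2*exp(-2*I*pi/5) + 2*exp(-4*I*pi/5) + exp(2*I*pi/5)) + (2*exp(-2*I*pi/5) + exp(-4*I*pi/5) + 2*exp(4*I*pi/5))] = 0/5 = 0
  <chi_rho, chi_4> = (1/5)[1*(5)*conj(1) + 1*(1 + 2*exp(-2*I*pi/5) + 2*exp(2*I*pi/5))*conj(exp(-2*I*pi/5)) + 1*(1 + 2*exp(-4*I*pi/5) + 2*exp(4*I*pi/5))*conj(exp(-4*I*pi/5)) + 1*(1 + 2*exp(-4*I*pi/5) + 2*exp(4*I*pi/5))*conj(exp(4*I*pi/5)) + 1*(1 + 2*exp(-2*I*pi/5) + 2*exp(2*I*pi/5))*conj(exp(2*I*pi/5))]
      = (1/5)[(5) + (2 + exp(2*I*pi/5) + 2*exp(4*I*pi/5)) + (2 + 2*exp(-2*I*pi/5) + exp(4*I*pi/5)) + (2 + exp(-4*I*pi/5) + 2*exp(2*I*pi/5)) + (2 + 2*exp(-4*I*pi/5) + exp(-2*I*pi/5))] = 10/5 = 2
(Exp terms are combined using exp(i*s)*conj(exp(i*t)) = exp(i*(s-t)), and sums of them are collapsed using the identity that for every m > 1 the m distinct m-th roots of unity sum to 0, e.g. 1 + exp(2*I*pi/3) + exp(-2*I*pi/3) = 0.)
Dimension check: dim(rho) = sum (mult * dim) = 1*1 + 2*1 + 0*1 + 0*1 + 2*1 = 5 = chi_rho(e) = 5.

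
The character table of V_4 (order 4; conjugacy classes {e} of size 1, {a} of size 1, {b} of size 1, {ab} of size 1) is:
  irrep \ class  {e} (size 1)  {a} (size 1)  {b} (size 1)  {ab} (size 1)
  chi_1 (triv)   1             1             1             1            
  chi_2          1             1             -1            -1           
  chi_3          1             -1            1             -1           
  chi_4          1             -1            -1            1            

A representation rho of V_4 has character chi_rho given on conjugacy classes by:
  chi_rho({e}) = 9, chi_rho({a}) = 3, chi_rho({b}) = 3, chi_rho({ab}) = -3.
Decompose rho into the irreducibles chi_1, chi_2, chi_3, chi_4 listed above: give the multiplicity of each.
Multiplicities: chi_1: 3, chi_2: 3, chi_3: 3, chi_4: 0.

Reasoning: Use <chi_rho, chi> = (1/|G|) sum_C |C| * chi_rho(C) * conj(chi(C)) with |G| = 4 for each irreducible chi in the table:
  <chi_rho, chi_1> = (1/4)[1*(9)*conj(1) + 1*(3)*conj(1) + 1*(3)*conj(1) + 1*(-3)*conj(1)]
      = (1/4)[(9) + (3) + (3) + (-3)] = 12/4 = 3
  <chi_rho, chi_2> = (1/4)[1*(9)*conj(1) + 1*(3)*conj(1) + 1*(3)*conj(-1) + 1*(-3)*conj(-1)]
      = (1/4)[(9) + (3) + (-3) + (3)] = 12/4 = 3
  <chi_rho, chi_3> = (1/4)[1*(9)*conj(1) + 1*(3)*conj(-1) + 1*(3)*conj(1) + 1*(-3)*conj(-1)]
      = (1/4)[(9) + (-3) + (3) + (3)] = 12/4 = 3
  <chi_rho, chi_4> = (1/4)[1*(9)*conj(1) + 1*(3)*conj(-1) + 1*(3)*conj(-1) + 1*(-3)*conj(1)]
      = (1/4)[(9) + (-3) + (-3) + (-3)] = 0/4 = 0
Dimension check: dim(rho) = sum (mult * dim) = 3*1 + 3*1 + 3*1 + 0*1 = 9 = chi_rho(e) = 9.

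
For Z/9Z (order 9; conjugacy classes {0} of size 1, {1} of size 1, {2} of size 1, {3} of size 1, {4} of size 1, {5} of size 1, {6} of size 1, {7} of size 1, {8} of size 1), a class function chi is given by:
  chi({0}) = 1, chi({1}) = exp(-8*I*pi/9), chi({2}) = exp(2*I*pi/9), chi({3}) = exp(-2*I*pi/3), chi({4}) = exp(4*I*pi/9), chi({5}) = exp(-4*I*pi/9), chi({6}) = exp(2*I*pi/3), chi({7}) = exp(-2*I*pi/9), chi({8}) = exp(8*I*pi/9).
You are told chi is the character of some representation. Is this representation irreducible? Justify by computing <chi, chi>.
Irreducible: <chi, chi> = 1.

Reasoning: <chi, chi> = (1/|G|) sum_C |C| * |chi(C)|^2 = (1/9)[1*|1|^2 + 1*|exp(-8*I*pi/9)|^2 + 1*|exp(2*I*pi/9)|^2 + 1*|exp(-2*I*pi/3)|^2 + 1*|exp(4*I*pi/9)|^2 + 1*|exp(-4*I*pi/9)|^2 + 1*|exp(2*I*pi/3)|^2 + 1*|exp(-2*I*pi/9)|^2 + 1*|exp(8*I*pi/9)|^2]
  = (1/9)[(1) + (1) + (1) + (1) + (1) + (1) + (1) + (1) + (1)] = 9/9 = 1.
(Exp terms are combined using exp(i*s)*conj(exp(i*t)) = exp(i*(s-t)), and sums of them are collapsed using the identity that for every m > 1 the m distinct m-th roots of unity sum to 0, e.g. 1 + exp(2*I*pi/3) + exp(-2*I*pi/3) = 0.)
A character is irreducible iff <chi, chi> = 1, so this representation is irreducible.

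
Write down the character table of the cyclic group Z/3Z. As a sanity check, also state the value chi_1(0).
Character table of Z/3Z (irreps indexed chi_0,...,chi_2 with chi_k(m) = zeta_3^(k*m), zeta_3 = exp(2*pi*i/3)):
  irrep \ class  {0} (size 1)  {1} (size 1)    {2} (size 1)  
  chi_0          1             1               1             
  chi_1          1             exp(2*I*pi/3)   exp(-2*I*pi/3)
  chi_2          1             exp(-2*I*pi/3)  exp(2*I*pi/3) 

Spot check: chi_1(0) = zeta_3^(1*0) = zeta_3^0 = 1.

Z/3Z is abelian, so all 3 irreducible complex representations are 1-dimensional. They are given by chi_k(m) = zeta_3^(k*m) for k = 0,...,2. Row orthogonality: sum_m chi_k(m) conj(chi_l(m)) = 3 * [k = l].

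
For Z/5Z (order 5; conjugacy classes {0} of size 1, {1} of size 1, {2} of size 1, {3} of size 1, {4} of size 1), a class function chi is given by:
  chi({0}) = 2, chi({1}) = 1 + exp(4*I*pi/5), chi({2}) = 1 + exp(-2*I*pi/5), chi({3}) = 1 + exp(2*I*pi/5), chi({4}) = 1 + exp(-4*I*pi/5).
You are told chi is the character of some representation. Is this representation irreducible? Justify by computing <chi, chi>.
Not irreducible (reducible): <chi, chi> = 2 > 1.

Reasoning: <chi, chi> = (1/|G|) sum_C |C| * |chi(C)|^2 = (1/5)[1*|2|^2 + 1*|1 + exp(4*I*pi/5)|^2 + 1*|1 + exp(-2*I*pi/5)|^2 + 1*|1 + exp(2*I*pi/5)|^2 + 1*|1 + exp(-4*I*pi/5)|^2]
  = (1/5)[(4) + (2 + exp(-4*I*pi/5) + exp(4*I*pi/5)) + (2 + exp(-2*I*pi/5) + exp(2*I*pi/5)) + (2 + exp(-2*I*pi/5) + exp(2*I*pi/5)) + (2 + exp(-4*I*pi/5) + exp(4*I*pi/5))] = 10/5 = 2.
(Exp terms are combined using exp(i*s)*conj(exp(i*t)) = exp(i*(s-t)), and sums of them are collapsed using the identity that for every m > 1 the m distinct m-th roots of unity sum to 0, e.g. 1 + exp(2*I*pi/3) + exp(-2*I*pi/3) = 0.)
A character is irreducible iff <chi, chi> = 1, so this representation is reducible.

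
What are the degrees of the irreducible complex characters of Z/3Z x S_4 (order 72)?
Dimensions: 1, 1, 1, 1, 1, 1, 2, 2, 2, 3, 3, 3, 3, 3, 3

Derivation: There are 15 irreducibles (= number of conjugacy classes). Their dimensions d_i satisfy sum d_i^2 = |G| = 72: 1 + 1 + 1 + 1 + 1 + 1 + 4 + 4 + 4 + 9 + 9 + 9 + 9 + 9 + 9 = 72. (For the product with Z/3Z: each of the 3 1-dim characters of Z/3Z tensors with each irrep of S_4, giving 3 copies of each S_4-dimension.)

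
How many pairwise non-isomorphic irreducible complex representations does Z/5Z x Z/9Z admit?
45

Argument: The number of irreducible complex representations of a finite group equals its number of conjugacy classes. Z/5Z x Z/9Z is abelian of order 45, so every element is its own conjugacy class: 45 classes, so Z/5Z x Z/9Z (order 45) has exactly 45 irreducible complex representations.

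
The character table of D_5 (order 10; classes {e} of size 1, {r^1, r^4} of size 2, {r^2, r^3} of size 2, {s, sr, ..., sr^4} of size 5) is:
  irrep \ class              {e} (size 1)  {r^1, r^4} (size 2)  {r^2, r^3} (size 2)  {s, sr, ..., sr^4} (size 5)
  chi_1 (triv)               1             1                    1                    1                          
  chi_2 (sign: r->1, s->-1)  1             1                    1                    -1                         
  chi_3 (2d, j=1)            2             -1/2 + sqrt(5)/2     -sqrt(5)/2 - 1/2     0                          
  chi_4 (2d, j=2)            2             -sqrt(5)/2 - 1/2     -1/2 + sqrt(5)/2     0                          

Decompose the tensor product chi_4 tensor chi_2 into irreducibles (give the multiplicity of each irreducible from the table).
chi_4 tensor chi_2 = chi_4 (all other irreducibles have multiplicity 0).

Solution. The character of a tensor product is the pointwise product (chi_4 * chi_2)(C) = chi_4(C) * chi_2(C):
  {e}: (2)*(1), {r^1, r^4}: (-sqrt(5)/2 - 1/2)*(1), {r^2, r^3}: (-1/2 + sqrt(5)/2)*(1), {s, sr, ..., sr^4}: (0)*(-1)
so (chi_4 * chi_2) takes values
  {e} -> 2, {r^1, r^4} -> -sqrt(5)/2 - 1/2, {r^2, r^3} -> -1/2 + sqrt(5)/2, {s, sr, ..., sr^4} -> 0.
Now take the inner product of this character with each irreducible chi from the table, <chi_4*chi_2, chi> = (1/10) sum_C |C| (chi_4*chi_2)(C) conj(chi(C)):
  <chi_4*chi_2, chi_1> = (1/10)[1*(2)*conj(1) + 2*(-sqrt(5)/2 - 1/2)*conj(1) + 2*(-1/2 + sqrt(5)/2)*conj(1) + 5*(0)*conj(1)]
      = (1/10)[(2) + (-sqrt(5) - 1) + (-1 + sqrt(5)) + (0)] = 0/10 = 0
  <chi_4*chi_2, chi_2> = (1/10)[1*(2)*conj(1) + 2*(-sqrt(5)/2 - 1/2)*conj(1) + 2*(-1/2 + sqrt(5)/2)*conj(1) + 5*(0)*conj(-1)]
      = (1/10)[(2) + (-sqrt(5) - 1) + (-1 + sqrt(5)) + (0)] = 0/10 = 0
  <chi_4*chi_2, chi_3> = (1/10)[1*(2)*conj(2) + 2*(-sqrt(5)/2 - 1/2)*conj(-1/2 + sqrt(5)/2) + 2*(-1/2 + sqrt(5)/2)*conj(-sqrt(5)/2 - 1/2) + 5*(0)*conj(0)]
      = (1/10)[(4) + (-2) + (-2) + (0)] = 0/10 = 0
  <chi_4*chi_2, chi_4> = (1/10)[1*(2)*conj(2) + 2*(-sqrt(5)/2 - 1/2)*conj(-sqrt(5)/2 - 1/2) + 2*(-1/2 + sqrt(5)/2)*conj(-1/2 + sqrt(5)/2) + 5*(0)*conj(0)]
      = (1/10)[(4) + (sqrt(5) + 3) + (3 - sqrt(5)) + (0)] = 10/10 = 1
Hence the multiplicities are chi_4: 1. Dimension check: dim(chi_4)*dim(chi_2) = 2*1 = 2 and sum (mult * dim) = 1*2 = 2.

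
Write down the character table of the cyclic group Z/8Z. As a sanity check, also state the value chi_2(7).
Character table of Z/8Z (irreps indexed chi_0,...,chi_7 with chi_k(m) = zeta_8^(k*m), zeta_8 = exp(2*pi*i/8)):
  irrep \ class  {0} (size 1)  {1} (size 1)    {2} (size 1)  {3} (size 1)    {4} (size 1)  {5} (size 1)    {6} (size 1)  {7} (size 1)  
  chi_0          1             1               1             1               1             1               1             1             
  chi_1          1             exp(I*pi/4)     I             exp(3*I*pi/4)   -1            exp(-3*I*pi/4)  -I            exp(-I*pi/4)  
  chi_2          1             I               -1            -I              1             I               -1            -I            
  chi_3          1             exp(3*I*pi/4)   -I            exp(I*pi/4)     -1            exp(-I*pi/4)    I             exp(-3*I*pi/4)
  chi_4          1             -1              1             -1              1             -1              1             -1            
  chi_5          1             exp(-3*I*pi/4)  I             exp(-I*pi/4)    -1            exp(I*pi/4)     -I            exp(3*I*pi/4) 
  chi_6          1             -I              -1            I               1             -I              -1            I             
  chi_7          1             exp(-I*pi/4)    -I            exp(-3*I*pi/4)  -1            exp(3*I*pi/4)   I             exp(I*pi/4)   

Spot check: chi_2(7) = zeta_8^(2*7) = zeta_8^14 = -I.

Working: Z/8Z is abelian, so all 8 irreducible complex representations are 1-dimensional. They are given by chi_k(m) = zeta_8^(k*m) for k = 0,...,7. Row orthogonality: sum_m chi_k(m) conj(chi_l(m)) = 8 * [k = l].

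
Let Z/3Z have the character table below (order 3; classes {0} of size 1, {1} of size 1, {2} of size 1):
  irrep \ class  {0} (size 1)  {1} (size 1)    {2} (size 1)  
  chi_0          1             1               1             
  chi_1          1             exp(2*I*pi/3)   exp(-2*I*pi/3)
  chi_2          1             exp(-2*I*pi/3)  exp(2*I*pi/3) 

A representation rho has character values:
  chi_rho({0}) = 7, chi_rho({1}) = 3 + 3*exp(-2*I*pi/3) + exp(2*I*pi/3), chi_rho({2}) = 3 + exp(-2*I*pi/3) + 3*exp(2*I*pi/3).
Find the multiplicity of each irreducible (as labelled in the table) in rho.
Multiplicities: chi_0: 3, chi_1: 1, chi_2: 3.

Solution. Use <chi_rho, chi> = (1/|G|) sum_C |C| * chi_rho(C) * conj(chi(C)) with |G| = 3 for each irreducible chi in the table:
  <chi_rho, chi_0> = (1/3)[1*(7)*conj(1) + 1*(3 + 3*exp(-2*I*pi/3) + exp(2*I*pi/3))*conj(1) + 1*(3 + exp(-2*I*pi/3) + 3*exp(2*I*pi/3))*conj(1)]
      = (1/3)[(7) + (3 + 3*exp(-2*I*pi/3) + exp(2*I*pi/3)) + (3 + exp(-2*I*pi/3) + 3*exp(2*I*pi/3))] = 9/3 = 3
  <chi_rho, chi_1> = (1/3)[1*(7)*conj(1) + 1*(3 + 3*exp(-2*I*pi/3) + exp(2*I*pi/3))*conj(exp(2*I*pi/3)) + 1*(3 + exp(-2*I*pi/3) + 3*exp(2*I*pi/3))*conj(exp(-2*I*pi/3))]
      = (1/3)[(7) + (-2) + (-2)] = 3/3 = 1
  <chi_rho, chi_2> = (1/3)[1*(7)*conj(1) + 1*(3 + 3*exp(-2*I*pi/3) + exp(2*I*pi/3))*conj(exp(-2*I*pi/3)) + 1*(3 + exp(-2*I*pi/3) + 3*exp(2*I*pi/3))*conj(exp(2*I*pi/3))]
      = (1/3)[(7) + (3 + exp(-2*I*pi/3) + 3*exp(2*I*pi/3)) + (3 + 3*exp(-2*I*pi/3) + exp(2*I*pi/3))] = 9/3 = 3
(Exp terms are combined using exp(i*s)*conj(exp(i*t)) = exp(i*(s-t)), and sums of them are collapsed using the identity that for every m > 1 the m distinct m-th roots of unity sum to 0, e.g. 1 + exp(2*I*pi/3) + exp(-2*I*pi/3) = 0.)
Dimension check: dim(rho) = sum (mult * dim) = 3*1 + 1*1 + 3*1 = 7 = chi_rho(e) = 7.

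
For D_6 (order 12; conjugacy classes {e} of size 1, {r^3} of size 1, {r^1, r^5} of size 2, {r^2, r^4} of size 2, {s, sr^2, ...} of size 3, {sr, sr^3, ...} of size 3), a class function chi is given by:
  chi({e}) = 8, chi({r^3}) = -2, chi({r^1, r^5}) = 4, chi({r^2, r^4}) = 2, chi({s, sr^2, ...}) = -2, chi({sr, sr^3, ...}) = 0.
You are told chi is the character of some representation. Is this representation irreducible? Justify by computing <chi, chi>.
Not irreducible (reducible): <chi, chi> = 10 > 1.

Derivation: <chi, chi> = (1/|G|) sum_C |C| * |chi(C)|^2 = (1/12)[1*|8|^2 + 1*|-2|^2 + 2*|4|^2 + 2*|2|^2 + 3*|-2|^2 + 3*|0|^2]
  = (1/12)[(64) + (4) + (32) + (8) + (12) + (0)] = 120/12 = 10.
A character is irreducible iff <chi, chi> = 1, so this representation is reducible.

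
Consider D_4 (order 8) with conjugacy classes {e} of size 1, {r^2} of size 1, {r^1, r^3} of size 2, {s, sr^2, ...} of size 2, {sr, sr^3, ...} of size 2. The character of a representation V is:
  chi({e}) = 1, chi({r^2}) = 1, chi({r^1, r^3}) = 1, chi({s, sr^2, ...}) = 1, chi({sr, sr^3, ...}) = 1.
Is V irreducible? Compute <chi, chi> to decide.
Irreducible: <chi, chi> = 1.

Derivation: <chi, chi> = (1/|G|) sum_C |C| * |chi(C)|^2 = (1/8)[1*|1|^2 + 1*|1|^2 + 2*|1|^2 + 2*|1|^2 + 2*|1|^2]
  = (1/8)[(1) + (1) + (2) + (2) + (2)] = 8/8 = 1.
A character is irreducible iff <chi, chi> = 1, so this representation is irreducible.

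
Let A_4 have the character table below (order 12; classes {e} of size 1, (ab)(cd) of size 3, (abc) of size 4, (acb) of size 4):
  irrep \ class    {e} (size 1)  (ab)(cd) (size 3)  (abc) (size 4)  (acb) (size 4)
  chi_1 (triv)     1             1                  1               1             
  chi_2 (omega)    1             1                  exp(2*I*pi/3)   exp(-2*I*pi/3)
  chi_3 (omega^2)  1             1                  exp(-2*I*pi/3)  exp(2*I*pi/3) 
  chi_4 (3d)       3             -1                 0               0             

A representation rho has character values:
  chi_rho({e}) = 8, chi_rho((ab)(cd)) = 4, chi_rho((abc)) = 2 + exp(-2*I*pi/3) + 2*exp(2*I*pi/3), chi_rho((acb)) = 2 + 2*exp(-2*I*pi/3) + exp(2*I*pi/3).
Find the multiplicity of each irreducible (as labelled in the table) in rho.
Multiplicities: chi_1: 2, chi_2: 2, chi_3: 1, chi_4: 1.

Solution. Use <chi_rho, chi> = (1/|G|) sum_C |C| * chi_rho(C) * conj(chi(C)) with |G| = 12 for each irreducible chi in the table:
  <chi_rho, chi_1> = (1/12)[1*(8)*conj(1) + 3*(4)*conj(1) + 4*(2 + exp(-2*I*pi/3) + 2*exp(2*I*pi/3))*conj(1) + 4*(2 + 2*exp(-2*I*pi/3) + exp(2*I*pi/3))*conj(1)]
      = (1/12)[(8) + (12) + (8 + 4*exp(-2*I*pi/3) + 8*exp(2*I*pi/3)) + (8 + 8*exp(-2*I*pi/3) + 4*exp(2*I*pi/3))] = 24/12 = 2
  <chi_rho, chi_2> = (1/12)[1*(8)*conj(1) + 3*(4)*conj(1) + 4*(2 + exp(-2*I*pi/3) + 2*exp(2*I*pi/3))*conj(exp(2*I*pi/3)) + 4*(2 + 2*exp(-2*I*pi/3) + exp(2*I*pi/3))*conj(exp(-2*I*pi/3))]
      = (1/12)[(8) + (12) + (8 + 8*exp(-2*I*pi/3) + 4*exp(2*I*pi/3)) + (8 + 4*exp(-2*I*pi/3) + 8*exp(2*I*pi/3))] = 24/12 = 2
  <chi_rho, chi_3> = (1/12)[1*(8)*conj(1) + 3*(4)*conj(1) + 4*(2 + exp(-2*I*pi/3) + 2*exp(2*I*pi/3))*conj(exp(-2*I*pi/3)) + 4*(2 + 2*exp(-2*I*pi/3) + exp(2*I*pi/3))*conj(exp(2*I*pi/3))]
      = (1/12)[(8) + (12) + (-4) + (-4)] = 12/12 = 1
  <chi_rho, chi_4> = (1/12)[1*(8)*conj(3) + 3*(4)*conj(-1) + 4*(2 + exp(-2*I*pi/3) + 2*exp(2*I*pi/3))*conj(0) + 4*(2 + 2*exp(-2*I*pi/3) + exp(2*I*pi/3))*conj(0)]
      = (1/12)[(24) + (-12) + (0) + (0)] = 12/12 = 1
(Exp terms are combined using exp(i*s)*conj(exp(i*t)) = exp(i*(s-t)), and sums of them are collapsed using the identity that for every m > 1 the m distinct m-th roots of unity sum to 0, e.g. 1 + exp(2*I*pi/3) + exp(-2*I*pi/3) = 0.)
Dimension check: dim(rho) = sum (mult * dim) = 2*1 + 2*1 + 1*1 + 1*3 = 8 = chi_rho(e) = 8.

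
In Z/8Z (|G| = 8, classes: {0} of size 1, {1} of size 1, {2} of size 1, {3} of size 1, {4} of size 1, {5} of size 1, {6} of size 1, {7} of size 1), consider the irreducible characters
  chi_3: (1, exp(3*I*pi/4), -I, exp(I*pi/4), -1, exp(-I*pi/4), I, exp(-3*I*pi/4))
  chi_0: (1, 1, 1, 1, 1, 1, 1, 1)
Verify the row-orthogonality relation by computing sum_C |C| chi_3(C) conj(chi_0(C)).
Sum = 0; so <chi_3, chi_0> = 0 (distinct irreducibles are orthogonal).

Justification: Compute term by term over conjugacy classes (|C| * chi_3(C) * conj(chi_0(C))):
  1*(1)*conj(1) + 1*(exp(3*I*pi/4))*conj(1) + 1*(-I)*conj(1) + 1*(exp(I*pi/4))*conj(1) + 1*(-1)*conj(1) + 1*(exp(-I*pi/4))*conj(1) + 1*(I)*conj(1) + 1*(exp(-3*I*pi/4))*conj(1)
  = (1) + (exp(3*I*pi/4)) + (-I) + (exp(I*pi/4)) + (-1) + (exp(-I*pi/4)) + (I) + (exp(-3*I*pi/4))
  = 0.
(Exp terms are combined using exp(i*s)*conj(exp(i*t)) = exp(i*(s-t)), and sums of them are collapsed using the identity that for every m > 1 the m distinct m-th roots of unity sum to 0, e.g. 1 + exp(2*I*pi/3) + exp(-2*I*pi/3) = 0.)
Dividing by |G| = 8 gives 0/8 = 0, matching the row-orthogonality relation <chi_3, chi_0> = [chi_3 = chi_0].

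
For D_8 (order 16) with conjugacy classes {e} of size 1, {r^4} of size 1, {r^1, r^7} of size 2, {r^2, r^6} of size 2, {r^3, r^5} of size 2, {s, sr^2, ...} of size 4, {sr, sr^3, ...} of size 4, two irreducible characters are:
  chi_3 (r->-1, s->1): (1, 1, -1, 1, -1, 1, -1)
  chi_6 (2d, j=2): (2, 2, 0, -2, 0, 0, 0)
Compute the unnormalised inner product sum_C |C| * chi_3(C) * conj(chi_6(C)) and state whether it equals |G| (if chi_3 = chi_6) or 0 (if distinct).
Sum = 0; so <chi_3, chi_6> = 0 (distinct irreducibles are orthogonal).

Derivation: Compute term by term over conjugacy classes (|C| * chi_3(C) * conj(chi_6(C))):
  1*(1)*conj(2) + 1*(1)*conj(2) + 2*(-1)*conj(0) + 2*(1)*conj(-2) + 2*(-1)*conj(0) + 4*(1)*conj(0) + 4*(-1)*conj(0)
  = (2) + (2) + (0) + (-4) + (0) + (0) + (0)
  = 0.
Dividing by |G| = 16 gives 0/16 = 0, matching the row-orthogonality relation <chi_3, chi_6> = [chi_3 = chi_6].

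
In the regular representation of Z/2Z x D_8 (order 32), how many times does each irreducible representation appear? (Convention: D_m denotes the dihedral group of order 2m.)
Each irreducible V_i of dimension d_i appears with multiplicity d_i, i.e. rho_reg = (direct sum over all irreducibles V_i) d_i V_i. The irreducible dimensions for Z/2Z x D_8 are 1, 1, 1, 1, 1, 1, 1, 1, 2, 2, 2, 2, 2, 2: 8 irreducibles of dimension 1, each with multiplicity 1; 6 irreducibles of dimension 2, each with multiplicity 2. Total dimension 8*1*1 + 6*2*2 = 32 = |G|.

Justification: General theorem: in the regular representation of a finite group G, each irreducible appears with multiplicity equal to its dimension. Check: dim(rho_reg) = sum d_i^2 = 1 + 1 + 1 + 1 + 1 + 1 + 1 + 1 + 4 + 4 + 4 + 4 + 4 + 4 = 32 = |G|.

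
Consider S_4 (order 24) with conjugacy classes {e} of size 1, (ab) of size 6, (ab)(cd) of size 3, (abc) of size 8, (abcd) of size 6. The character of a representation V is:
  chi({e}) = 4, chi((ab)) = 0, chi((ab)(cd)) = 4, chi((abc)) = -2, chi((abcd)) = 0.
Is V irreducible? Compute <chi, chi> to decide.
Not irreducible (reducible): <chi, chi> = 4 > 1.

Explanation: <chi, chi> = (1/|G|) sum_C |C| * |chi(C)|^2 = (1/24)[1*|4|^2 + 6*|0|^2 + 3*|4|^2 + 8*|-2|^2 + 6*|0|^2]
  = (1/24)[(16) + (0) + (48) + (32) + (0)] = 96/24 = 4.
A character is irreducible iff <chi, chi> = 1, so this representation is reducible.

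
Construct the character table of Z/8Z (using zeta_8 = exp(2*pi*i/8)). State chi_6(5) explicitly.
Character table of Z/8Z (irreps indexed chi_0,...,chi_7 with chi_k(m) = zeta_8^(k*m), zeta_8 = exp(2*pi*i/8)):
  irrep \ class  {0} (size 1)  {1} (size 1)    {2} (size 1)  {3} (size 1)    {4} (size 1)  {5} (size 1)    {6} (size 1)  {7} (size 1)  
  chi_0          1             1               1             1               1             1               1             1             
  chi_1          1             exp(I*pi/4)     I             exp(3*I*pi/4)   -1            exp(-3*I*pi/4)  -I            exp(-I*pi/4)  
  chi_2          1             I               -1            -I              1             I               -1            -I            
  chi_3          1             exp(3*I*pi/4)   -I            exp(I*pi/4)     -1            exp(-I*pi/4)    I             exp(-3*I*pi/4)
  chi_4          1             -1              1             -1              1             -1              1             -1            
  chi_5          1             exp(-3*I*pi/4)  I             exp(-I*pi/4)    -1            exp(I*pi/4)     -I            exp(3*I*pi/4) 
  chi_6          1             -I              -1            I               1             -I              -1            I             
  chi_7          1             exp(-I*pi/4)    -I            exp(-3*I*pi/4)  -1            exp(3*I*pi/4)   I             exp(I*pi/4)   

Spot check: chi_6(5) = zeta_8^(6*5) = zeta_8^30 = -I.

Explanation: Z/8Z is abelian, so all 8 irreducible complex representations are 1-dimensional. They are given by chi_k(m) = zeta_8^(k*m) for k = 0,...,7. Row orthogonality: sum_m chi_k(m) conj(chi_l(m)) = 8 * [k = l].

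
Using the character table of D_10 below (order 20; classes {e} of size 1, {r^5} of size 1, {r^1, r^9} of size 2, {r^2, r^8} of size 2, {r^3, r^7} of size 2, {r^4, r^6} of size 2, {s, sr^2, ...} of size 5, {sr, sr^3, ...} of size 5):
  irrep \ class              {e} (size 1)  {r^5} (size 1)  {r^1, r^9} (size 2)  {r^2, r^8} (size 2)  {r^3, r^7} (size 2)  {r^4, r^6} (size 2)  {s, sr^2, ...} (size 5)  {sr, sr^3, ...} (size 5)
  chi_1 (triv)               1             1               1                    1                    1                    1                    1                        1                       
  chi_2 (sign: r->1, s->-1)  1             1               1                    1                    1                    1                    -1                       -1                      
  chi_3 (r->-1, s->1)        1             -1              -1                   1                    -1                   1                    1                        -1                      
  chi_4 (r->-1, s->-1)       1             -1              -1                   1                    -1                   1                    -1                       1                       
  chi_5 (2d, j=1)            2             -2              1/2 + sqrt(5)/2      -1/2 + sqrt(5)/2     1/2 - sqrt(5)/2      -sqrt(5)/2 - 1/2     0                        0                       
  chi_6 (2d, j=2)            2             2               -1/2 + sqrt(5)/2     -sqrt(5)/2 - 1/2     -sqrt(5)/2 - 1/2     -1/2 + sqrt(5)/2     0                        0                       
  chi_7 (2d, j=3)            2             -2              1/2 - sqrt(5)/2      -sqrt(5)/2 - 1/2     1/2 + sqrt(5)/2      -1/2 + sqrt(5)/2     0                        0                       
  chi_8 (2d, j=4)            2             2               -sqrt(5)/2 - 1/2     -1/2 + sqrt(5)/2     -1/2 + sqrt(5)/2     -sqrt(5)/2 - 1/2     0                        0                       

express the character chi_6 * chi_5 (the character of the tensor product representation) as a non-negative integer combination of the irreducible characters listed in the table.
chi_6 tensor chi_5 = chi_5 + chi_7 (all other irreducibles have multiplicity 0).

Working: The character of a tensor product is the pointwise product (chi_6 * chi_5)(C) = chi_6(C) * chi_5(C):
  {e}: (2)*(2), {r^5}: (2)*(-2), {r^1, r^9}: (-1/2 + sqrt(5)/2)*(1/2 + sqrt(5)/2), {r^2, r^8}: (-sqrt(5)/2 - 1/2)*(-1/2 + sqrt(5)/2), {r^3, r^7}: (-sqrt(5)/2 - 1/2)*(1/2 - sqrt(5)/2), {r^4, r^6}: (-1/2 + sqrt(5)/2)*(-sqrt(5)/2 - 1/2), {s, sr^2, ...}: (0)*(0), {sr, sr^3, ...}: (0)*(0)
so (chi_6 * chi_5) takes values
  {e} -> 4, {r^5} -> -4, {r^1, r^9} -> 1, {r^2, r^8} -> -1, {r^3, r^7} -> 1, {r^4, r^6} -> -1, {s, sr^2, ...} -> 0, {sr, sr^3, ...} -> 0.
Now take the inner product of this character with each irreducible chi from the table, <chi_6*chi_5, chi> = (1/20) sum_C |C| (chi_6*chi_5)(C) conj(chi(C)):
  <chi_6*chi_5, chi_1> = (1/20)[1*(4)*conj(1) + 1*(-4)*conj(1) + 2*(1)*conj(1) + 2*(-1)*conj(1) + 2*(1)*conj(1) + 2*(-1)*conj(1) + 5*(0)*conj(1) + 5*(0)*conj(1)]
      = (1/20)[(4) + (-4) + (2) + (-2) + (2) + (-2) + (0) + (0)] = 0/20 = 0
  <chi_6*chi_5, chi_2> = (1/20)[1*(4)*conj(1) + 1*(-4)*conj(1) + 2*(1)*conj(1) + 2*(-1)*conj(1) + 2*(1)*conj(1) + 2*(-1)*conj(1) + 5*(0)*conj(-1) + 5*(0)*conj(-1)]
      = (1/20)[(4) + (-4) + (2) + (-2) + (2) + (-2) + (0) + (0)] = 0/20 = 0
  <chi_6*chi_5, chi_3> = (1/20)[1*(4)*conj(1) + 1*(-4)*conj(-1) + 2*(1)*conj(-1) + 2*(-1)*conj(1) + 2*(1)*conj(-1) + 2*(-1)*conj(1) + 5*(0)*conj(1) + 5*(0)*conj(-1)]
      = (1/20)[(4) + (4) + (-2) + (-2) + (-2) + (-2) + (0) + (0)] = 0/20 = 0
  <chi_6*chi_5, chi_4> = (1/20)[1*(4)*conj(1) + 1*(-4)*conj(-1) + 2*(1)*conj(-1) + 2*(-1)*conj(1) + 2*(1)*conj(-1) + 2*(-1)*conj(1) + 5*(0)*conj(-1) + 5*(0)*conj(1)]
      = (1/20)[(4) + (4) + (-2) + (-2) + (-2) + (-2) + (0) + (0)] = 0/20 = 0
  <chi_6*chi_5, chi_5> = (1/20)[1*(4)*conj(2) + 1*(-4)*conj(-2) + 2*(1)*conj(1/2 + sqrt(5)/2) + 2*(-1)*conj(-1/2 + sqrt(5)/2) + 2*(1)*conj(1/2 - sqrt(5)/2) + 2*(-1)*conj(-sqrt(5)/2 - 1/2) + 5*(0)*conj(0) + 5*(0)*conj(0)]
      = (1/20)[(8) + (8) + (1 + sqrt(5)) + (1 - sqrt(5)) + (1 - sqrt(5)) + (1 + sqrt(5)) + (0) + (0)] = 20/20 = 1
  <chi_6*chi_5, chi_6> = (1/20)[1*(4)*conj(2) + 1*(-4)*conj(2) + 2*(1)*conj(-1/2 + sqrt(5)/2) + 2*(-1)*conj(-sqrt(5)/2 - 1/2) + 2*(1)*conj(-sqrt(5)/2 - 1/2) + 2*(-1)*conj(-1/2 + sqrt(5)/2) + 5*(0)*conj(0) + 5*(0)*conj(0)]
      = (1/20)[(8) + (-8) + (-1 + sqrt(5)) + (1 + sqrt(5)) + (-sqrt(5) - 1) + (1 - sqrt(5)) + (0) + (0)] = 0/20 = 0
  <chi_6*chi_5, chi_7> = (1/20)[1*(4)*conj(2) + 1*(-4)*conj(-2) + 2*(1)*conj(1/2 - sqrt(5)/2) + 2*(-1)*conj(-sqrt(5)/2 - 1/2) + 2*(1)*conj(1/2 + sqrt(5)/2) + 2*(-1)*conj(-1/2 + sqrt(5)/2) + 5*(0)*conj(0) + 5*(0)*conj(0)]
      = (1/20)[(8) + (8) + (1 - sqrt(5)) + (1 + sqrt(5)) + (1 + sqrt(5)) + (1 - sqrt(5)) + (0) + (0)] = 20/20 = 1
  <chi_6*chi_5, chi_8> = (1/20)[1*(4)*conj(2) + 1*(-4)*conj(2) + 2*(1)*conj(-sqrt(5)/2 - 1/2) + 2*(-1)*conj(-1/2 + sqrt(5)/2) + 2*(1)*conj(-1/2 + sqrt(5)/2) + 2*(-1)*conj(-sqrt(5)/2 - 1/2) + 5*(0)*conj(0) + 5*(0)*conj(0)]
      = (1/20)[(8) + (-8) + (-sqrt(5) - 1) + (1 - sqrt(5)) + (-1 + sqrt(5)) + (1 + sqrt(5)) + (0) + (0)] = 0/20 = 0
Hence the multiplicities are chi_5: 1, chi_7: 1. Dimension check: dim(chi_6)*dim(chi_5) = 2*2 = 4 and sum (mult * dim) = 1*2 + 1*2 = 4.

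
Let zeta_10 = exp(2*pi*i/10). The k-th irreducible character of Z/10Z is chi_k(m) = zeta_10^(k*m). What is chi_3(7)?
chi_3(7) = zeta_10^21 = exp(I*pi/5)

Reasoning: chi_3(7) = zeta_10^(3*7) = zeta_10^21. Since zeta_10^10 = 1, this equals zeta_10^1 = exp(2*pi*i*1/10) = exp(I*pi/5).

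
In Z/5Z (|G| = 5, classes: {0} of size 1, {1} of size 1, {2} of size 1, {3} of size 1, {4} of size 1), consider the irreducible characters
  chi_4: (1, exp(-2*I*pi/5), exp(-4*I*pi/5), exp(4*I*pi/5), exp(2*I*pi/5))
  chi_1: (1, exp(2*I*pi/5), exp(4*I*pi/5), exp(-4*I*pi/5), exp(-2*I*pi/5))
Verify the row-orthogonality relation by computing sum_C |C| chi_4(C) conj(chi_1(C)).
Sum = 0; so <chi_4, chi_1> = 0 (distinct irreducibles are orthogonal).

Why: Compute term by term over conjugacy classes (|C| * chi_4(C) * conj(chi_1(C))):
  1*(1)*conj(1) + 1*(exp(-2*I*pi/5))*conj(exp(2*I*pi/5)) + 1*(exp(-4*I*pi/5))*conj(exp(4*I*pi/5)) + 1*(exp(4*I*pi/5))*conj(exp(-4*I*pi/5)) + 1*(exp(2*I*pi/5))*conj(exp(-2*I*pi/5))
  = (1) + (exp(-4*I*pi/5)) + (exp(2*I*pi/5)) + (exp(-2*I*pi/5)) + (exp(4*I*pi/5))
  = 0.
(Exp terms are combined using exp(i*s)*conj(exp(i*t)) = exp(i*(s-t)), and sums of them are collapsed using the identity that for every m > 1 the m distinct m-th roots of unity sum to 0, e.g. 1 + exp(2*I*pi/3) + exp(-2*I*pi/3) = 0.)
Dividing by |G| = 5 gives 0/5 = 0, matching the row-orthogonality relation <chi_4, chi_1> = [chi_4 = chi_1].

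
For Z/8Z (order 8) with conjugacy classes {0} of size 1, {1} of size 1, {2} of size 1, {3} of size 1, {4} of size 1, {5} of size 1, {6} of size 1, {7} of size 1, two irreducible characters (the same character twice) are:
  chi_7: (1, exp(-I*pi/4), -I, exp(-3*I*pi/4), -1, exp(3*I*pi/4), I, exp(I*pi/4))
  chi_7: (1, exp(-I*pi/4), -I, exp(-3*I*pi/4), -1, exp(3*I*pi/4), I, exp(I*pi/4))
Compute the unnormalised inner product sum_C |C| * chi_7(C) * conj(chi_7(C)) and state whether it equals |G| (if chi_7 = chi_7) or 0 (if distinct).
Sum = 8 = |G| = 8; so <chi_7, chi_7> = 1 (norm-1 confirms irreducibility).

Solution. Compute term by term over conjugacy classes (|C| * chi_7(C) * conj(chi_7(C))):
  1*(1)*conj(1) + 1*(exp(-I*pi/4))*conj(exp(-I*pi/4)) + 1*(-I)*conj(-I) + 1*(exp(-3*I*pi/4))*conj(exp(-3*I*pi/4)) + 1*(-1)*conj(-1) + 1*(exp(3*I*pi/4))*conj(exp(3*I*pi/4)) + 1*(I)*conj(I) + 1*(exp(I*pi/4))*conj(exp(I*pi/4))
  = (1) + (1) + (1) + (1) + (1) + (1) + (1) + (1)
  = 8.
(Exp terms are combined using exp(i*s)*conj(exp(i*t)) = exp(i*(s-t)), and sums of them are collapsed using the identity that for every m > 1 the m distinct m-th roots of unity sum to 0, e.g. 1 + exp(2*I*pi/3) + exp(-2*I*pi/3) = 0.)
Dividing by |G| = 8 gives 8/8 = 1, matching the row-orthogonality relation <chi_7, chi_7> = [chi_7 = chi_7].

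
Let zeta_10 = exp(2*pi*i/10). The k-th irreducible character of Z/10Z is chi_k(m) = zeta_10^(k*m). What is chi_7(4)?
chi_7(4) = zeta_10^28 = exp(-2*I*pi/5)

Proof sketch: chi_7(4) = zeta_10^(7*4) = zeta_10^28. Since zeta_10^10 = 1, this equals zeta_10^8 = exp(2*pi*i*8/10) = exp(-2*I*pi/5).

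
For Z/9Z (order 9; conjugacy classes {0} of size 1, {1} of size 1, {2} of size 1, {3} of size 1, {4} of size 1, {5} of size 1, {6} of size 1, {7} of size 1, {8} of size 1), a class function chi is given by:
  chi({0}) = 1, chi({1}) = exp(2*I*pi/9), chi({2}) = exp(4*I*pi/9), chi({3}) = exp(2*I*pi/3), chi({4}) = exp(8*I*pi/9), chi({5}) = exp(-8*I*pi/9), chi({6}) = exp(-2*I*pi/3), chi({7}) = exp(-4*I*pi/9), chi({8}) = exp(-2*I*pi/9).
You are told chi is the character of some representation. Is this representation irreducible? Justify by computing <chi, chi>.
Irreducible: <chi, chi> = 1.

Solution. <chi, chi> = (1/|G|) sum_C |C| * |chi(C)|^2 = (1/9)[1*|1|^2 + 1*|exp(2*I*pi/9)|^2 + 1*|exp(4*I*pi/9)|^2 + 1*|exp(2*I*pi/3)|^2 + 1*|exp(8*I*pi/9)|^2 + 1*|exp(-8*I*pi/9)|^2 + 1*|exp(-2*I*pi/3)|^2 + 1*|exp(-4*I*pi/9)|^2 + 1*|exp(-2*I*pi/9)|^2]
  = (1/9)[(1) + (1) + (1) + (1) + (1) + (1) + (1) + (1) + (1)] = 9/9 = 1.
(Exp terms are combined using exp(i*s)*conj(exp(i*t)) = exp(i*(s-t)), and sums of them are collapsed using the identity that for every m > 1 the m distinct m-th roots of unity sum to 0, e.g. 1 + exp(2*I*pi/3) + exp(-2*I*pi/3) = 0.)
A character is irreducible iff <chi, chi> = 1, so this representation is irreducible.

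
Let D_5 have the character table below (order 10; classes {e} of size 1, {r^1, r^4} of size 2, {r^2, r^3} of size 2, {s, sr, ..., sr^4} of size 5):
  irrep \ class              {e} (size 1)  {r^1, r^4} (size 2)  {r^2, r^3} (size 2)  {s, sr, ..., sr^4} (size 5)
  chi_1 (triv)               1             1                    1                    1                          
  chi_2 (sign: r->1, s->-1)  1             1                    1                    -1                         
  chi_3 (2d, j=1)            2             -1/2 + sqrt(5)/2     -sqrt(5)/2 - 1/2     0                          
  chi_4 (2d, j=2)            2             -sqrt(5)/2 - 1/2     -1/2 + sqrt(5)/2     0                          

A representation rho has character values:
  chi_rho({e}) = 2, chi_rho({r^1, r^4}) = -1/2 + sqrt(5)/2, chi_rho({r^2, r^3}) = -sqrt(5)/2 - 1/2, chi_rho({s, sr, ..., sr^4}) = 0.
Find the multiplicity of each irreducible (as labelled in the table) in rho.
Multiplicities: chi_1: 0, chi_2: 0, chi_3: 1, chi_4: 0.

Proof sketch: Use <chi_rho, chi> = (1/|G|) sum_C |C| * chi_rho(C) * conj(chi(C)) with |G| = 10 for each irreducible chi in the table:
  <chi_rho, chi_1> = (1/10)[1*(2)*conj(1) + 2*(-1/2 + sqrt(5)/2)*conj(1) + 2*(-sqrt(5)/2 - 1/2)*conj(1) + 5*(0)*conj(1)]
      = (1/10)[(2) + (-1 + sqrt(5)) + (-sqrt(5) - 1) + (0)] = 0/10 = 0
  <chi_rho, chi_2> = (1/10)[1*(2)*conj(1) + 2*(-1/2 + sqrt(5)/2)*conj(1) + 2*(-sqrt(5)/2 - 1/2)*conj(1) + 5*(0)*conj(-1)]
      = (1/10)[(2) + (-1 + sqrt(5)) + (-sqrt(5) - 1) + (0)] = 0/10 = 0
  <chi_rho, chi_3> = (1/10)[1*(2)*conj(2) + 2*(-1/2 + sqrt(5)/2)*conj(-1/2 + sqrt(5)/2) + 2*(-sqrt(5)/2 - 1/2)*conj(-sqrt(5)/2 - 1/2) + 5*(0)*conj(0)]
      = (1/10)[(4) + (3 - sqrt(5)) + (sqrt(5) + 3) + (0)] = 10/10 = 1
  <chi_rho, chi_4> = (1/10)[1*(2)*conj(2) + 2*(-1/2 + sqrt(5)/2)*conj(-sqrt(5)/2 - 1/2) + 2*(-sqrt(5)/2 - 1/2)*conj(-1/2 + sqrt(5)/2) + 5*(0)*conj(0)]
      = (1/10)[(4) + (-2) + (-2) + (0)] = 0/10 = 0
Dimension check: dim(rho) = sum (mult * dim) = 0*1 + 0*1 + 1*2 + 0*2 = 2 = chi_rho(e) = 2.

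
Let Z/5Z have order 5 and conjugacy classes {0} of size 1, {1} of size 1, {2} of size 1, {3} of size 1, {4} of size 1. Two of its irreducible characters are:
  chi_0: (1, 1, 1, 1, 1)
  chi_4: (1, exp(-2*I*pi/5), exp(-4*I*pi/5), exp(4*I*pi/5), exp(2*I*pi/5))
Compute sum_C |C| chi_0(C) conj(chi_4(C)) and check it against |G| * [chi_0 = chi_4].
Sum = 0; so <chi_0, chi_4> = 0 (distinct irreducibles are orthogonal).

Justification: Compute term by term over conjugacy classes (|C| * chi_0(C) * conj(chi_4(C))):
  1*(1)*conj(1) + 1*(1)*conj(exp(-2*I*pi/5)) + 1*(1)*conj(exp(-4*I*pi/5)) + 1*(1)*conj(exp(4*I*pi/5)) + 1*(1)*conj(exp(2*I*pi/5))
  = (1) + (exp(2*I*pi/5)) + (exp(4*I*pi/5)) + (exp(-4*I*pi/5)) + (exp(-2*I*pi/5))
  = 0.
(Exp terms are combined using exp(i*s)*conj(exp(i*t)) = exp(i*(s-t)), and sums of them are collapsed using the identity that for every m > 1 the m distinct m-th roots of unity sum to 0, e.g. 1 + exp(2*I*pi/3) + exp(-2*I*pi/3) = 0.)
Dividing by |G| = 5 gives 0/5 = 0, matching the row-orthogonality relation <chi_0, chi_4> = [chi_0 = chi_4].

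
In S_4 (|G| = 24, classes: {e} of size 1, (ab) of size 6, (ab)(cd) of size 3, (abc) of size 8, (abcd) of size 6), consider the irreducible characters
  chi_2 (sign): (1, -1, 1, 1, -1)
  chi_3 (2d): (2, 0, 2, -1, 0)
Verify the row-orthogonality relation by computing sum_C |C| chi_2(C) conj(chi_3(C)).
Sum = 0; so <chi_2, chi_3> = 0 (distinct irreducibles are orthogonal).

Why: Compute term by term over conjugacy classes (|C| * chi_2(C) * conj(chi_3(C))):
  1*(1)*conj(2) + 6*(-1)*conj(0) + 3*(1)*conj(2) + 8*(1)*conj(-1) + 6*(-1)*conj(0)
  = (2) + (0) + (6) + (-8) + (0)
  = 0.
Dividing by |G| = 24 gives 0/24 = 0, matching the row-orthogonality relation <chi_2, chi_3> = [chi_2 = chi_3].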